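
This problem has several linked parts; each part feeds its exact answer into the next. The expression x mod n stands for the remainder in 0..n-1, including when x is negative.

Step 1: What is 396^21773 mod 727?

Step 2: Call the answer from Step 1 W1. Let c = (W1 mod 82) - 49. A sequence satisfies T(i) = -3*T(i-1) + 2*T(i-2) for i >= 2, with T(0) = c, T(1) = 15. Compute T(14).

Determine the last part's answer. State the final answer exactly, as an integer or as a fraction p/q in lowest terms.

-134657201

Step 1: squarings mod 727: 396^1=396, 396^2=511, 396^4=128, 396^8=390, 396^16=157, 396^32=658, 396^64=399, 396^128=715, 396^256=144, 396^512=380, 396^1024=454, 396^2048=375, 396^4096=314, 396^8192=451, 396^16384=568; 396^21773 = 396^1 * 396^4 * 396^8 * 396^256 * 396^1024 * 396^4096 * 396^16384 = 303 (mod 727); answer 303
Step 2: W1 = 303; c = 8; T(2) = -3*(15) + 2*(8) = -29; iterating: T(2)=-29, T(3)=117, T(4)=-409, T(5)=1461, T(6)=-5201, T(7)=18525, T(8)=-65977, T(9)=234981, T(10)=-836897, T(11)=2980653, T(12)=-10615753, T(13)=37808565, T(14)=-134657201; answer -134657201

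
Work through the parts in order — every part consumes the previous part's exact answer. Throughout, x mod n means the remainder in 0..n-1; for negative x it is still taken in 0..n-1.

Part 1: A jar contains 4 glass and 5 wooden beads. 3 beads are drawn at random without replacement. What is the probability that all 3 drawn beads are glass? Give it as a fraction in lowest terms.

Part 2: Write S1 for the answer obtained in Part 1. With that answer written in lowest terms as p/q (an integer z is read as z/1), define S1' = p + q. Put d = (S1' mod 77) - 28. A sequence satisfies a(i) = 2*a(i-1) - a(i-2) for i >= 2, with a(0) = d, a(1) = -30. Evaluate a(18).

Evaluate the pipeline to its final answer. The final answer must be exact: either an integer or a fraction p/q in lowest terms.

-438

Part 1: total draws C(9,3) = 84; favorable C(4,3) = 4; P = 1/21; answer 1/21
Part 2: S1 = 1/21; threaded value p + q = 22; d = -6; a(2) = 2*(-30) - 1*(-6) = -54; iterating: a(2)=-54, a(3)=-78, a(4)=-102, a(5)=-126, a(6)=-150, a(7)=-174, a(8)=-198, a(9)=-222, a(10)=-246, a(11)=-270, a(12)=-294, a(13)=-318, a(14)=-342, a(15)=-366, a(16)=-390, a(17)=-414, a(18)=-438; answer -438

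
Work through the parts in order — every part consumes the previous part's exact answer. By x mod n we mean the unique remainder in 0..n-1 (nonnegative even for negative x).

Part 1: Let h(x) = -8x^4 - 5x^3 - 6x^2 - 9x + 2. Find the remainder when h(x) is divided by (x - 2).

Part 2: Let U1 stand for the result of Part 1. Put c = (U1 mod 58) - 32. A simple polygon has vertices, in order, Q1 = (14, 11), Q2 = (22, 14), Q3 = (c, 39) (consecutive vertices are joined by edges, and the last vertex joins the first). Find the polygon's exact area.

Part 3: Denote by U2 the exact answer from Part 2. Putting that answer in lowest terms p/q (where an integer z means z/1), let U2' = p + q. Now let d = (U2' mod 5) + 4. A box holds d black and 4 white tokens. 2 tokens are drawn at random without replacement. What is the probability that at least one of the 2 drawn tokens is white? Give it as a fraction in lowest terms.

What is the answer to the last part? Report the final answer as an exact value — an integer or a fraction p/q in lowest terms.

13/18

Part 1: remainder = value at the root: -8*(2)^4 - 5*(2)^3 - 6*(2)^2 - 9*(2)^1 + 2 = (-128) + (-40) + (-24) + (-18) + (2) = -208; answer -208
Part 2: U1 = -208; c = -8; cross terms: (14*14 - 22*11)=-46, (22*39 - -8*14)=970, (-8*11 - 14*39)=-634; twice the area = |290| = 290; area = 145; answer 145
Part 3: U2 = 145; threaded value p + q = 146; d = 5; total draws C(9,2) = 36; complement C(5,2) = 10; favorable 36 - 10 = 26; P = 13/18; answer 13/18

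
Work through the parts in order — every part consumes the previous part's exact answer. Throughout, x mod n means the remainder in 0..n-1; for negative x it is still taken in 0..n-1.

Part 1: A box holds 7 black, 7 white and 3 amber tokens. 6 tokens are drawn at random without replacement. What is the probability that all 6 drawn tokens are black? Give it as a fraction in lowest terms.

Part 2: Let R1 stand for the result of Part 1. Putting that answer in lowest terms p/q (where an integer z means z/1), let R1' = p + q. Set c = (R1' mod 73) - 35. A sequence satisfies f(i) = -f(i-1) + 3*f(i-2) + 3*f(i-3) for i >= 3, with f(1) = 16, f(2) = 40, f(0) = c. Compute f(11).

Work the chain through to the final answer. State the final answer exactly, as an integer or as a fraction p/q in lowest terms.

-7486

Part 1: total draws C(17,6) = 12376; favorable C(7,6) = 7; P = 1/1768; answer 1/1768
Part 2: R1 = 1/1768; threaded value p + q = 1769; c = -18; f(3) = -1*(40) + 3*(16) + 3*(-18) = -46; iterating: f(3)=-46, f(4)=214, f(5)=-232, f(6)=736, f(7)=-790, f(8)=2302, f(9)=-2464, f(10)=7000, f(11)=-7486; answer -7486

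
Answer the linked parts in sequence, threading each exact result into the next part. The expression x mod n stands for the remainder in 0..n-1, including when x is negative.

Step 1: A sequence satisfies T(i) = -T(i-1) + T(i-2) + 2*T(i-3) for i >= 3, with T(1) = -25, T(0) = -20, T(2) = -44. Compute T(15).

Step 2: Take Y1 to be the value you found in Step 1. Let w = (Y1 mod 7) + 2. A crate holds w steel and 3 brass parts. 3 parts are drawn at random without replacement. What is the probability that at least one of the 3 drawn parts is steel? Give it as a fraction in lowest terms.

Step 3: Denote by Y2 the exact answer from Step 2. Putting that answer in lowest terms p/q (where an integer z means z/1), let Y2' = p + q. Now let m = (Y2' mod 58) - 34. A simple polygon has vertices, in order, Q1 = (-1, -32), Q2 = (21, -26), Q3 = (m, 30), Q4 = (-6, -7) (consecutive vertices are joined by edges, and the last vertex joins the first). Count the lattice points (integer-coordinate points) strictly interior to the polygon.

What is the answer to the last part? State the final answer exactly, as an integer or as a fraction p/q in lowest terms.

Step 1: T(3) = -1*(-44) + 1*(-25) + 2*(-20) = -21; iterating: T(3)=-21, T(4)=-73, T(5)=-36, T(6)=-79, T(7)=-103, T(8)=-48, T(9)=-213, T(10)=-41, T(11)=-268, T(12)=-199, T(13)=-151, T(14)=-584, T(15)=35; answer 35
Step 2: Y1 = 35; w = 2; total draws C(5,3) = 10; complement C(3,3) = 1; favorable 10 - 1 = 9; P = 9/10; answer 9/10
Step 3: Y2 = 9/10; threaded value p + q = 19; m = -15; cross terms: (-1*-26 - 21*-32)=698, (21*30 - -15*-26)=240, (-15*-7 - -6*30)=285, (-6*-32 - -1*-7)=185; twice the area = |1408| = 1408; area = 704; boundary points = 2 + 4 + 1 + 5 = 12; strictly interior points = area - boundary/2 + 1 = 699; answer 699

699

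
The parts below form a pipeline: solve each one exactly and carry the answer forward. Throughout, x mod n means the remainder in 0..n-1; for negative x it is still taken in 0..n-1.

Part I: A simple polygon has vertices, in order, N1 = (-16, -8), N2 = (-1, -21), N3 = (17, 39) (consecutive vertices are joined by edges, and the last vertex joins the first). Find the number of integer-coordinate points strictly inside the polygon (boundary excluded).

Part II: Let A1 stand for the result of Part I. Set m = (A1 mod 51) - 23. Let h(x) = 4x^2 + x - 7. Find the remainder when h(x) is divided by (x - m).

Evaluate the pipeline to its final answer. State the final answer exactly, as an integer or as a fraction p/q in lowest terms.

Part I: cross terms: (-16*-21 - -1*-8)=328, (-1*39 - 17*-21)=318, (17*-8 - -16*39)=488; twice the area = |1134| = 1134; area = 567; boundary points = 1 + 6 + 1 = 8; strictly interior points = area - boundary/2 + 1 = 564; answer 564
Part II: A1 = 564; m = -20; remainder = value at the root: 4*(-20)^2 + 1*(-20)^1 - 7 = (1600) + (-20) + (-7) = 1573; answer 1573

1573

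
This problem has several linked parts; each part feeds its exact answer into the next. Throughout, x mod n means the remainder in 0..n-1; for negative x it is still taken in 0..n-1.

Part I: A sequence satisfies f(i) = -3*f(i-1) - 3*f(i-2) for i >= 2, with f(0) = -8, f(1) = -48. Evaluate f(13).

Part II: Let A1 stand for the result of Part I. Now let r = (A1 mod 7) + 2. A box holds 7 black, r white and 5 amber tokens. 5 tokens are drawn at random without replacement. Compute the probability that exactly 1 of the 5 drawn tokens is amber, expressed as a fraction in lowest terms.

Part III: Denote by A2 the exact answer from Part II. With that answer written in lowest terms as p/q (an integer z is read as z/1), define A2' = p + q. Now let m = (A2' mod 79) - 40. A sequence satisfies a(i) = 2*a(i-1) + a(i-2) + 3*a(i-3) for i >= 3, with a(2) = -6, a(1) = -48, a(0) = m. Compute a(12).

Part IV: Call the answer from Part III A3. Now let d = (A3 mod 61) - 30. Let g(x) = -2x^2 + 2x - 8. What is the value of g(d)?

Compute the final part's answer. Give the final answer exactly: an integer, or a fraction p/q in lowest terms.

Part I: f(2) = -3*(-48) - 3*(-8) = 168; iterating: f(2)=168, f(3)=-360, f(4)=576, f(5)=-648, f(6)=216, f(7)=1296, f(8)=-4536, f(9)=9720, f(10)=-15552, f(11)=17496, f(12)=-5832, f(13)=-34992; answer -34992
Part II: A1 = -34992; r = 3; total draws C(15,5) = 3003; favorable C(5,1)*C(10,4) = 1050; P = 50/143; answer 50/143
Part III: A2 = 50/143; threaded value p + q = 193; m = -5; a(3) = 2*(-6) + 1*(-48) + 3*(-5) = -75; iterating: a(3)=-75, a(4)=-300, a(5)=-693, a(6)=-1911, a(7)=-5415, a(8)=-14820, a(9)=-40788, a(10)=-112641, a(11)=-310530, a(12)=-856065; answer -856065
Part IV: A3 = -856065; d = -21; -2*(-21)^2 + 2*(-21)^1 - 8 = (-882) + (-42) + (-8) = -932; answer -932

-932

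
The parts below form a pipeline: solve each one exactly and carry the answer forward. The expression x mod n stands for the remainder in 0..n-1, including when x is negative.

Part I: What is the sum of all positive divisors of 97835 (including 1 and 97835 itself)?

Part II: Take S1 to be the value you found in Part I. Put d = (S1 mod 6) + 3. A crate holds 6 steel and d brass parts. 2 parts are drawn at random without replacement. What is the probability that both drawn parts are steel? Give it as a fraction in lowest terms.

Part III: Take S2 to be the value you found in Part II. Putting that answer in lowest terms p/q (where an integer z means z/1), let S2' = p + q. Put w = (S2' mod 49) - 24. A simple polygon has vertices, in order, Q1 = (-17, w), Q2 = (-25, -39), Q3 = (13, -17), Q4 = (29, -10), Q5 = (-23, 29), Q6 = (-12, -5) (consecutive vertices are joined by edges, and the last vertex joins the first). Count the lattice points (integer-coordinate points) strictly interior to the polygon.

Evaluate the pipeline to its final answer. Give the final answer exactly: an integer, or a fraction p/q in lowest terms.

Part I: 97835 = 5 * 17 * 1151; sigma = (1 + 5) * (1 + 17) * (1 + 1151) = 6 * 18 * 1152 = 124416; answer 124416
Part II: S1 = 124416; d = 3; total draws C(9,2) = 36; favorable C(6,2) = 15; P = 5/12; answer 5/12
Part III: S2 = 5/12; threaded value p + q = 17; w = -7; cross terms: (-17*-39 - -25*-7)=488, (-25*-17 - 13*-39)=932, (13*-10 - 29*-17)=363, (29*29 - -23*-10)=611, (-23*-5 - -12*29)=463, (-12*-7 - -17*-5)=-1; twice the area = |2856| = 2856; area = 1428; boundary points = 8 + 2 + 1 + 13 + 1 + 1 = 26; strictly interior points = area - boundary/2 + 1 = 1416; answer 1416

1416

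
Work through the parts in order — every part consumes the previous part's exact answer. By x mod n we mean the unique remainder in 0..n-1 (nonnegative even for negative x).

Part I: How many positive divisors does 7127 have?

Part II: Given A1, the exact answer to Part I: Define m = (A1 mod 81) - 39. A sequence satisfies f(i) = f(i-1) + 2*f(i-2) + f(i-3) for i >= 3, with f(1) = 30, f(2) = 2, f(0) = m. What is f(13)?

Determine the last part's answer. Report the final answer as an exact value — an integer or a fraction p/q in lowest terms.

Part I: 7127 is prime, so its only divisors are 1 and 7127; count = 2; answer 2
Part II: A1 = 2; m = -37; f(3) = 1*(2) + 2*(30) + 1*(-37) = 25; iterating: f(3)=25, f(4)=59, f(5)=111, f(6)=254, f(7)=535, f(8)=1154, f(9)=2478, f(10)=5321, f(11)=11431, f(12)=24551, f(13)=52734; answer 52734

52734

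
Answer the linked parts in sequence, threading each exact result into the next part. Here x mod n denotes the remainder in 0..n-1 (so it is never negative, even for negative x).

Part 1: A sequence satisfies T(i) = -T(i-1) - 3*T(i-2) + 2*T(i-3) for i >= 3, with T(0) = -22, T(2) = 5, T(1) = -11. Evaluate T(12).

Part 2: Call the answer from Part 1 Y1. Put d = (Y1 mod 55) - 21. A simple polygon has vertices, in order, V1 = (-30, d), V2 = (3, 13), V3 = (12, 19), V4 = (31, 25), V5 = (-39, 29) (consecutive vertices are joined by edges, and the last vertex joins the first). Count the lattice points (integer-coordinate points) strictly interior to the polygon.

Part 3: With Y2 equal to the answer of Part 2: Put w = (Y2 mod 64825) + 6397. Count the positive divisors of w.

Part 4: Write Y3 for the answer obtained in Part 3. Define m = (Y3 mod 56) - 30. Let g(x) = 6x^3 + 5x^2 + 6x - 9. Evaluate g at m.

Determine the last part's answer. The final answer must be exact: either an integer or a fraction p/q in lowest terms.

Part 1: T(3) = -1*(5) - 3*(-11) + 2*(-22) = -16; iterating: T(3)=-16, T(4)=-21, T(5)=79, T(6)=-48, T(7)=-231, T(8)=533, T(9)=64, T(10)=-2125, T(11)=2999, T(12)=3504; answer 3504
Part 2: Y1 = 3504; d = 18; cross terms: (-30*13 - 3*18)=-444, (3*19 - 12*13)=-99, (12*25 - 31*19)=-289, (31*29 - -39*25)=1874, (-39*18 - -30*29)=168; twice the area = |1210| = 1210; area = 605; boundary points = 1 + 3 + 1 + 2 + 1 = 8; strictly interior points = area - boundary/2 + 1 = 602; answer 602
Part 3: Y2 = 602; w = 6999; 6999 = 3 * 2333; number of divisors = (1+1) * (1+1) = 4; answer 4
Part 4: Y3 = 4; m = -26; 6*(-26)^3 + 5*(-26)^2 + 6*(-26)^1 - 9 = (-105456) + (3380) + (-156) + (-9) = -102241; answer -102241

-102241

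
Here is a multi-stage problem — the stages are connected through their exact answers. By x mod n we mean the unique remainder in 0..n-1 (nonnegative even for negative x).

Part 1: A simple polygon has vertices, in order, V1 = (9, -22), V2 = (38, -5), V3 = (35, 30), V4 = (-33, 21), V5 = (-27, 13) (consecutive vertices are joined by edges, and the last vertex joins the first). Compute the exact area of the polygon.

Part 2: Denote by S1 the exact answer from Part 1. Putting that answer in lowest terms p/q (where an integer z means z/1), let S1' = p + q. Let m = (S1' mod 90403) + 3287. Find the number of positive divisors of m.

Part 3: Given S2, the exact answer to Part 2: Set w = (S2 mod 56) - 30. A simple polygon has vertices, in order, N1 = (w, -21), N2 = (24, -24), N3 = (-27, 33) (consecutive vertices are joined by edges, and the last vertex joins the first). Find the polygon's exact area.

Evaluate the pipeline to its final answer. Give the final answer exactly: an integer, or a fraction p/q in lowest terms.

Part 1: cross terms: (9*-5 - 38*-22)=791, (38*30 - 35*-5)=1315, (35*21 - -33*30)=1725, (-33*13 - -27*21)=138, (-27*-22 - 9*13)=477; twice the area = |4446| = 4446; area = 2223; answer 2223
Part 2: S1 = 2223; threaded value p + q = 2224; m = 5511; 5511 = 3 * 11 * 167; number of divisors = (1+1) * (1+1) * (1+1) = 8; answer 8
Part 3: S2 = 8; w = -22; cross terms: (-22*-24 - 24*-21)=1032, (24*33 - -27*-24)=144, (-27*-21 - -22*33)=1293; twice the area = |2469| = 2469; area = 2469/2; answer 2469/2

2469/2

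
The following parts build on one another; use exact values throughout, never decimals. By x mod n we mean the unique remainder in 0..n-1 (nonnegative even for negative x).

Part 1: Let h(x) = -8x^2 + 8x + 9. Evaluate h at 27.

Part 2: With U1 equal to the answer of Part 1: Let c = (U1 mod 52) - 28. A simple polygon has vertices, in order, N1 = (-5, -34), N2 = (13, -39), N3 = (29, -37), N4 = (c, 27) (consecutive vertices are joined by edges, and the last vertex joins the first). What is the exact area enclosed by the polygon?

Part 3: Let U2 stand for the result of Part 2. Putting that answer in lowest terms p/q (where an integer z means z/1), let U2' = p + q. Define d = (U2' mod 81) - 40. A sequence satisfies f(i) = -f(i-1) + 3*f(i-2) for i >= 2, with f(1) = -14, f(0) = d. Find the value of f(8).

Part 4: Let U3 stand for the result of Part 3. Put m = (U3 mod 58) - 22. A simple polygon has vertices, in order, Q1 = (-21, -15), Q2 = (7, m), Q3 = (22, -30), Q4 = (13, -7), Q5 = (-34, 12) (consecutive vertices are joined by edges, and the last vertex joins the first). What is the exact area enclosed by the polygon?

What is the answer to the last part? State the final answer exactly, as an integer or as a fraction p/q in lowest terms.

Part 1: -8*(27)^2 + 8*(27)^1 + 9 = (-5832) + (216) + (9) = -5607; answer -5607
Part 2: U1 = -5607; c = -19; cross terms: (-5*-39 - 13*-34)=637, (13*-37 - 29*-39)=650, (29*27 - -19*-37)=80, (-19*-34 - -5*27)=781; twice the area = |2148| = 2148; area = 1074; answer 1074
Part 3: U2 = 1074; threaded value p + q = 1075; d = -18; f(2) = -1*(-14) + 3*(-18) = -40; iterating: f(2)=-40, f(3)=-2, f(4)=-118, f(5)=112, f(6)=-466, f(7)=802, f(8)=-2200; answer -2200
Part 4: U3 = -2200; m = -18; cross terms: (-21*-18 - 7*-15)=483, (7*-30 - 22*-18)=186, (22*-7 - 13*-30)=236, (13*12 - -34*-7)=-82, (-34*-15 - -21*12)=762; twice the area = |1585| = 1585; area = 1585/2; answer 1585/2

1585/2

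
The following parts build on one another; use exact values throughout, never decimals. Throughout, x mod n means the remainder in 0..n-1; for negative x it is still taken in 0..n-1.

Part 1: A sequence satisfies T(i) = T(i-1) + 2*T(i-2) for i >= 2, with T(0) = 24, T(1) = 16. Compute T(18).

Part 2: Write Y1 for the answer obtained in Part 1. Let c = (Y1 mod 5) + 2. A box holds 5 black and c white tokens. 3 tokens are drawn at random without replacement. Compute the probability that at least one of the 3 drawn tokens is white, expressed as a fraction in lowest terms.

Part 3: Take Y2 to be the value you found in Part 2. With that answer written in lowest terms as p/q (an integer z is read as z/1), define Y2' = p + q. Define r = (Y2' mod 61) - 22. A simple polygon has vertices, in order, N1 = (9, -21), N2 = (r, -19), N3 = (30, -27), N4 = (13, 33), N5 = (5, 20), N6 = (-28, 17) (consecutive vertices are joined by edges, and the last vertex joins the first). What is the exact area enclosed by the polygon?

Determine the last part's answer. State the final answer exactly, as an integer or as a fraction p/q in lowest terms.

3029/2

Part 1: T(2) = 1*(16) + 2*(24) = 64; iterating: T(2)=64, T(3)=96, T(4)=224, T(5)=416, T(6)=864, T(7)=1696, T(8)=3424, T(9)=6816, T(10)=13664, T(11)=27296, T(12)=54624, T(13)=109216, T(14)=218464, T(15)=436896, T(16)=873824, T(17)=1747616, T(18)=3495264; answer 3495264
Part 2: Y1 = 3495264; c = 6; total draws C(11,3) = 165; complement C(5,3) = 10; favorable 165 - 10 = 155; P = 31/33; answer 31/33
Part 3: Y2 = 31/33; threaded value p + q = 64; r = -19; cross terms: (9*-19 - -19*-21)=-570, (-19*-27 - 30*-19)=1083, (30*33 - 13*-27)=1341, (13*20 - 5*33)=95, (5*17 - -28*20)=645, (-28*-21 - 9*17)=435; twice the area = |3029| = 3029; area = 3029/2; answer 3029/2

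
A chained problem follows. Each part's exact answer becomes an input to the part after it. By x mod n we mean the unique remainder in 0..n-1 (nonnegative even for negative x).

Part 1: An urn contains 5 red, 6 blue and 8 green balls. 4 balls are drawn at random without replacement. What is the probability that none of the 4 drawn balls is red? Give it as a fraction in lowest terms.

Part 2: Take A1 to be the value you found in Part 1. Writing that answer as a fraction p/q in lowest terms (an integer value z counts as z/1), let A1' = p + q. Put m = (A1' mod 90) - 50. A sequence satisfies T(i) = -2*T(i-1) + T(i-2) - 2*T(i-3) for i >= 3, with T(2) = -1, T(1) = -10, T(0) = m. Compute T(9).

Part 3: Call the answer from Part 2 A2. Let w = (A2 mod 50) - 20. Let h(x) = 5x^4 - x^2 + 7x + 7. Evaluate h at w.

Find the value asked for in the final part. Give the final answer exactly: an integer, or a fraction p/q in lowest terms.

799467

Part 1: total draws C(19,4) = 3876; favorable C(14,4) = 1001; P = 1001/3876; answer 1001/3876
Part 2: A1 = 1001/3876; threaded value p + q = 4877; m = -33; T(3) = -2*(-1) + 1*(-10) - 2*(-33) = 58; iterating: T(3)=58, T(4)=-97, T(5)=254, T(6)=-721, T(7)=1890, T(8)=-5009, T(9)=13350; answer 13350
Part 3: A2 = 13350; w = -20; 5*(-20)^4 - 1*(-20)^2 + 7*(-20)^1 + 7 = (800000) + (-400) + (-140) + (7) = 799467; answer 799467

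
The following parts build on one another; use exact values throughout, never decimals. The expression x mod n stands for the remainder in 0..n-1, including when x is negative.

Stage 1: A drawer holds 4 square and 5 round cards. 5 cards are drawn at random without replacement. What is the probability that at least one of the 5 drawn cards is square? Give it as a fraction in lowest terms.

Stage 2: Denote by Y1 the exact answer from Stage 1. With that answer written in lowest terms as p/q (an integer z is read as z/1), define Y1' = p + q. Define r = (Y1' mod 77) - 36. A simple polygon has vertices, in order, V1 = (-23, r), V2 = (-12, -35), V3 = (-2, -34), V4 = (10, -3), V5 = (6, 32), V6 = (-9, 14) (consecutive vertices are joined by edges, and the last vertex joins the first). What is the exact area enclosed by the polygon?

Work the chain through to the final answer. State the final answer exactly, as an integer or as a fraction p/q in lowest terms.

Stage 1: total draws C(9,5) = 126; complement C(5,5) = 1; favorable 126 - 1 = 125; P = 125/126; answer 125/126
Stage 2: Y1 = 125/126; threaded value p + q = 251; r = -16; cross terms: (-23*-35 - -12*-16)=613, (-12*-34 - -2*-35)=338, (-2*-3 - 10*-34)=346, (10*32 - 6*-3)=338, (6*14 - -9*32)=372, (-9*-16 - -23*14)=466; twice the area = |2473| = 2473; area = 2473/2; answer 2473/2

2473/2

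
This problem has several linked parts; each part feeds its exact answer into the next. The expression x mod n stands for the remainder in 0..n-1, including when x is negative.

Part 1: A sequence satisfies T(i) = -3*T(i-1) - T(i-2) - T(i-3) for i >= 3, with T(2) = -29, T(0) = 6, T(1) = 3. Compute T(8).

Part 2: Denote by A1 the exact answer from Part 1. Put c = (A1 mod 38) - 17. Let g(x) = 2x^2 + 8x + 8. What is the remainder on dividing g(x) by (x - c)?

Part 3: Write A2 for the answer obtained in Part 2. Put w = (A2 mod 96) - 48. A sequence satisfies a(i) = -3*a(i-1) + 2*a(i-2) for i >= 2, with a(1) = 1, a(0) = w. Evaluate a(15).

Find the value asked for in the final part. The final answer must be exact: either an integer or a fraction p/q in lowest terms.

-5618809

Part 1: T(3) = -3*(-29) - 1*(3) - 1*(6) = 78; iterating: T(3)=78, T(4)=-208, T(5)=575, T(6)=-1595, T(7)=4418, T(8)=-12234; answer -12234
Part 2: A1 = -12234; c = -15; remainder = value at the root: 2*(-15)^2 + 8*(-15)^1 + 8 = (450) + (-120) + (8) = 338; answer 338
Part 3: A2 = 338; w = 2; a(2) = -3*(1) + 2*(2) = 1; iterating: a(2)=1, a(3)=-1, a(4)=5, a(5)=-17, a(6)=61, a(7)=-217, a(8)=773, a(9)=-2753, a(10)=9805, a(11)=-34921, a(12)=124373, a(13)=-442961, a(14)=1577629, a(15)=-5618809; answer -5618809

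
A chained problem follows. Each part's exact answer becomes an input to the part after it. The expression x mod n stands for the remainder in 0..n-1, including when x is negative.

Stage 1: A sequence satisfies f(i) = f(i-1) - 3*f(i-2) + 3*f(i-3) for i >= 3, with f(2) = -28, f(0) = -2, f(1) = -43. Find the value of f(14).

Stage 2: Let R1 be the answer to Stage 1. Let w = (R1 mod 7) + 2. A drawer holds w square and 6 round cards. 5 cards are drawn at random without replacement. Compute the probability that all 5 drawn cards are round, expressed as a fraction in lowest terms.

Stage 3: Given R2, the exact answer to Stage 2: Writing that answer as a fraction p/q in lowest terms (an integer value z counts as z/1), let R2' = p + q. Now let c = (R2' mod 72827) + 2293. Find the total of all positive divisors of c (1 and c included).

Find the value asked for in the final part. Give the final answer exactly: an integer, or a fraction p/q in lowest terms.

Stage 1: f(3) = 1*(-28) - 3*(-43) + 3*(-2) = 95; iterating: f(3)=95, f(4)=50, f(5)=-319, f(6)=-184, f(7)=923, f(8)=518, f(9)=-2803, f(10)=-1588, f(11)=8375, f(12)=4730, f(13)=-25159, f(14)=-14224; answer -14224
Stage 2: R1 = -14224; w = 2; total draws C(8,5) = 56; favorable C(6,5) = 6; P = 3/28; answer 3/28
Stage 3: R2 = 3/28; threaded value p + q = 31; c = 2324; 2324 = 2^2 * 7 * 83; sigma = (1 + 2 + 4) * (1 + 7) * (1 + 83) = 7 * 8 * 84 = 4704; answer 4704

4704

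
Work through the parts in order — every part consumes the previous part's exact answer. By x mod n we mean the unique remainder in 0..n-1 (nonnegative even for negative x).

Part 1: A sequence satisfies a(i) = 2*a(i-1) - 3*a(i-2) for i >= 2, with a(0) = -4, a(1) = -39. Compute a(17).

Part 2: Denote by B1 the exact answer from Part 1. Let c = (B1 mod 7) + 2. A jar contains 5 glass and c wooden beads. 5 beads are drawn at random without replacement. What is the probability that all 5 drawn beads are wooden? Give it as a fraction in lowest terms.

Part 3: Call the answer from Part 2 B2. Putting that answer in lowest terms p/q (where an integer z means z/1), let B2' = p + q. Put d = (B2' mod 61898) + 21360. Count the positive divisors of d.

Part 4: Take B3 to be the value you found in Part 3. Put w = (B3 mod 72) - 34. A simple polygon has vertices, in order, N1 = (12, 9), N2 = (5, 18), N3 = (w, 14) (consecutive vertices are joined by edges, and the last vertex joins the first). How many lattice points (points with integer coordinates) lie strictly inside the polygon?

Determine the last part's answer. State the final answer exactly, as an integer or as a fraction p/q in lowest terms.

Part 1: a(2) = 2*(-39) - 3*(-4) = -66; iterating: a(2)=-66, a(3)=-15, a(4)=168, a(5)=381, a(6)=258, a(7)=-627, a(8)=-2028, a(9)=-2175, a(10)=1734, a(11)=9993, a(12)=14784, a(13)=-411, a(14)=-45174, a(15)=-89115, a(16)=-42708, a(17)=181929; answer 181929
Part 2: B1 = 181929; c = 8; total draws C(13,5) = 1287; favorable C(8,5) = 56; P = 56/1287; answer 56/1287
Part 3: B2 = 56/1287; threaded value p + q = 1343; d = 22703; 22703 = 73 * 311; number of divisors = (1+1) * (1+1) = 4; answer 4
Part 4: B3 = 4; w = -30; cross terms: (12*18 - 5*9)=171, (5*14 - -30*18)=610, (-30*9 - 12*14)=-438; twice the area = |343| = 343; area = 343/2; boundary points = 1 + 1 + 1 = 3; strictly interior points = area - boundary/2 + 1 = 171; answer 171

171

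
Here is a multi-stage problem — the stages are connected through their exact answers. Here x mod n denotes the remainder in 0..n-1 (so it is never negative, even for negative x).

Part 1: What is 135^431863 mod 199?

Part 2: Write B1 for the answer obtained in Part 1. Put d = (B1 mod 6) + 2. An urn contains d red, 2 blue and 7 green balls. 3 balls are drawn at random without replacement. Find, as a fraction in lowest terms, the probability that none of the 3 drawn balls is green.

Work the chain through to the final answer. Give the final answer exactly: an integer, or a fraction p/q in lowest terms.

Part 1: squarings mod 199: 135^1=135, 135^2=116, 135^4=123, 135^8=5, 135^16=25, 135^32=28, 135^64=187, 135^128=144, 135^256=40, 135^512=8, 135^1024=64, 135^2048=116, 135^4096=123, 135^8192=5, 135^16384=25, 135^32768=28, 135^65536=187, 135^131072=144, 135^262144=40; 135^431863 = 135^1 * 135^2 * 135^4 * 135^16 * 135^32 * 135^64 * 135^128 * 135^512 * 135^1024 * 135^4096 * 135^32768 * 135^131072 * 135^262144 = 159 (mod 199); answer 159
Part 2: B1 = 159; d = 5; total draws C(14,3) = 364; favorable C(7,3) = 35; P = 5/52; answer 5/52

5/52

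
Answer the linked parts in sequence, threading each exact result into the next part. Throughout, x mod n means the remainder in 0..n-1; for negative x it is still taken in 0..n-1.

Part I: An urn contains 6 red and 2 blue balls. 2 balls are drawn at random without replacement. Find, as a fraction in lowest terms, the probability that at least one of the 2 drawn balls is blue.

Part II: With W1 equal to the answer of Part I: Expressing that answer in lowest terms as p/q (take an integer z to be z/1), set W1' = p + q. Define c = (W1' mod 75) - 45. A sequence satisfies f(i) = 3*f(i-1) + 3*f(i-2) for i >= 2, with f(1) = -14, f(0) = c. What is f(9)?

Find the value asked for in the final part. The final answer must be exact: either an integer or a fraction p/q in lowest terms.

Part I: total draws C(8,2) = 28; complement C(6,2) = 15; favorable 28 - 15 = 13; P = 13/28; answer 13/28
Part II: W1 = 13/28; threaded value p + q = 41; c = -4; f(2) = 3*(-14) + 3*(-4) = -54; iterating: f(2)=-54, f(3)=-204, f(4)=-774, f(5)=-2934, f(6)=-11124, f(7)=-42174, f(8)=-159894, f(9)=-606204; answer -606204

-606204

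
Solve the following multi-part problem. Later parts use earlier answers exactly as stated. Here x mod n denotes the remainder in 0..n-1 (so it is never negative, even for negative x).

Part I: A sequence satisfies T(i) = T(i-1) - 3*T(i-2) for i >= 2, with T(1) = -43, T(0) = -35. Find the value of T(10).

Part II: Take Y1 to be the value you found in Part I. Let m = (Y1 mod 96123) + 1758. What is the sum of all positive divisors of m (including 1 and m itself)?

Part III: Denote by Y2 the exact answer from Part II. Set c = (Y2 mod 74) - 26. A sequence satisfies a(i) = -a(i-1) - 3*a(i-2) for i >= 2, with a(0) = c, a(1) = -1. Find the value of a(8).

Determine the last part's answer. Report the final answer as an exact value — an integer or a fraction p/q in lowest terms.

-737

Part I: T(2) = 1*(-43) - 3*(-35) = 62; iterating: T(2)=62, T(3)=191, T(4)=5, T(5)=-568, T(6)=-583, T(7)=1121, T(8)=2870, T(9)=-493, T(10)=-9103; answer -9103
Part II: Y1 = -9103; m = 88778; 88778 = 2 * 44389; sigma = (1 + 2) * (1 + 44389) = 3 * 44390 = 133170; answer 133170
Part III: Y2 = 133170; c = 18; a(2) = -1*(-1) - 3*(18) = -53; iterating: a(2)=-53, a(3)=56, a(4)=103, a(5)=-271, a(6)=-38, a(7)=851, a(8)=-737; answer -737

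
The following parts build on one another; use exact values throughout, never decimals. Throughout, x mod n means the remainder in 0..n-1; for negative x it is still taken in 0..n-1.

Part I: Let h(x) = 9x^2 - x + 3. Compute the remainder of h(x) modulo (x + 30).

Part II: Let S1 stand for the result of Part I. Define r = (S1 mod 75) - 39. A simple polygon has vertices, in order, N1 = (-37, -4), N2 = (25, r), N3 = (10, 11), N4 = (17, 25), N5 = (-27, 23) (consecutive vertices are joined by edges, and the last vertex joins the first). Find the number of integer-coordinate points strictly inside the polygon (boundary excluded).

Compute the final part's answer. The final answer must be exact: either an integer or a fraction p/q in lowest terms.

1367

Part I: remainder = value at the root: 9*(-30)^2 - 1*(-30)^1 + 3 = (8100) + (30) + (3) = 8133; answer 8133
Part II: S1 = 8133; r = -6; cross terms: (-37*-6 - 25*-4)=322, (25*11 - 10*-6)=335, (10*25 - 17*11)=63, (17*23 - -27*25)=1066, (-27*-4 - -37*23)=959; twice the area = |2745| = 2745; area = 2745/2; boundary points = 2 + 1 + 7 + 2 + 1 = 13; strictly interior points = area - boundary/2 + 1 = 1367; answer 1367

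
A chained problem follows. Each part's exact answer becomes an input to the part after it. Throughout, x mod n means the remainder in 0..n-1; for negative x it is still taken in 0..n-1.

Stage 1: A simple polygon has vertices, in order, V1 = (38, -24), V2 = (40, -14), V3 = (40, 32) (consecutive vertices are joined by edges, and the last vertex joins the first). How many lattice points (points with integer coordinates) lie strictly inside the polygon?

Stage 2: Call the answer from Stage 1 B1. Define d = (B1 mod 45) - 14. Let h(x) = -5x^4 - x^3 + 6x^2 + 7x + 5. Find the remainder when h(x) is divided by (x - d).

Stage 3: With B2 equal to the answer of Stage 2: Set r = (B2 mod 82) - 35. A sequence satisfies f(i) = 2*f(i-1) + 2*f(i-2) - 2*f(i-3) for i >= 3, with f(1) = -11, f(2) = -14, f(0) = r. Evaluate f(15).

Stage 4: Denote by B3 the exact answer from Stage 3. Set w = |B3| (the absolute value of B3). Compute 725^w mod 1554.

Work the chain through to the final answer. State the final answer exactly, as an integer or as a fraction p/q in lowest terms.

Stage 1: cross terms: (38*-14 - 40*-24)=428, (40*32 - 40*-14)=1840, (40*-24 - 38*32)=-2176; twice the area = |92| = 92; area = 46; boundary points = 2 + 46 + 2 = 50; strictly interior points = area - boundary/2 + 1 = 22; answer 22
Stage 2: B1 = 22; d = 8; remainder = value at the root: -5*(8)^4 - 1*(8)^3 + 6*(8)^2 + 7*(8)^1 + 5 = (-20480) + (-512) + (384) + (56) + (5) = -20547; answer -20547
Stage 3: B2 = -20547; r = 0; f(3) = 2*(-14) + 2*(-11) - 2*(0) = -50; iterating: f(3)=-50, f(4)=-106, f(5)=-284, f(6)=-680, f(7)=-1716, f(8)=-4224, f(9)=-10520, f(10)=-26056, f(11)=-64704, f(12)=-160480, f(13)=-398256, f(14)=-988064, f(15)=-2451680; answer -2451680
Stage 4: B3 = -2451680; w = 2451680; squarings mod 1554: 725^1=725, 725^2=373, 725^4=823, 725^8=1339, 725^16=1159, 725^32=625, 725^64=571, 725^128=1255, 725^256=823, 725^512=1339, 725^1024=1159, 725^2048=625, 725^4096=571, 725^8192=1255, 725^16384=823, 725^32768=1339, 725^65536=1159, 725^131072=625, 725^262144=571, 725^524288=1255, 725^1048576=823, 725^2097152=1339; 725^2451680 = 725^32 * 725^64 * 725^128 * 725^2048 * 725^8192 * 725^16384 * 725^65536 * 725^262144 * 725^2097152 = 1339 (mod 1554); answer 1339

1339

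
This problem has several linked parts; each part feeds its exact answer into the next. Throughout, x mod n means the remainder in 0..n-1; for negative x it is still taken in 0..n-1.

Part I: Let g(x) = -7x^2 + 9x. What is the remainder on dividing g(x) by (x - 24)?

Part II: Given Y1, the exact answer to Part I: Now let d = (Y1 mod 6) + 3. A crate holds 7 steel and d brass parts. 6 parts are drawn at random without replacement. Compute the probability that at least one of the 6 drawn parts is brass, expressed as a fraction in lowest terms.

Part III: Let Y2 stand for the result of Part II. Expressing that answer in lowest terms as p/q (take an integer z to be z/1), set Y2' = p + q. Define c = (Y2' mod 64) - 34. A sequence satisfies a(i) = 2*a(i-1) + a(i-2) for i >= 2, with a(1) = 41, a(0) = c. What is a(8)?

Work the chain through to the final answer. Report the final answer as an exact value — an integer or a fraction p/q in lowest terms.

Part I: remainder = value at the root: -7*(24)^2 + 9*(24)^1 = (-4032) + (216) = -3816; answer -3816
Part II: Y1 = -3816; d = 3; total draws C(10,6) = 210; complement C(7,6) = 7; favorable 210 - 7 = 203; P = 29/30; answer 29/30
Part III: Y2 = 29/30; threaded value p + q = 59; c = 25; a(2) = 2*(41) + 1*(25) = 107; iterating: a(2)=107, a(3)=255, a(4)=617, a(5)=1489, a(6)=3595, a(7)=8679, a(8)=20953; answer 20953

20953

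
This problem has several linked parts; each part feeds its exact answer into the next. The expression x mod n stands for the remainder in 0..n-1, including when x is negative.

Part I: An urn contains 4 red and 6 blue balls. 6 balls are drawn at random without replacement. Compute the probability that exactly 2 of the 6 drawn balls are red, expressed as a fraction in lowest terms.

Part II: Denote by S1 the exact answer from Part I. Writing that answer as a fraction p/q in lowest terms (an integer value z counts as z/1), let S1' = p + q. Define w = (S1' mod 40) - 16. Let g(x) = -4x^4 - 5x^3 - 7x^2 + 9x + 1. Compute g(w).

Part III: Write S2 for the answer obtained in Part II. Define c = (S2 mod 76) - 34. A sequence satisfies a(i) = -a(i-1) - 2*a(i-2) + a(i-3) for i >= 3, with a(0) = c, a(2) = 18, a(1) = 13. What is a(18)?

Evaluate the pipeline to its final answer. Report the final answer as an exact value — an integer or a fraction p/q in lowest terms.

14072

Part I: total draws C(10,6) = 210; favorable C(4,2)*C(6,4) = 90; P = 3/7; answer 3/7
Part II: S1 = 3/7; threaded value p + q = 10; w = -6; -4*(-6)^4 - 5*(-6)^3 - 7*(-6)^2 + 9*(-6)^1 + 1 = (-5184) + (1080) + (-252) + (-54) + (1) = -4409; answer -4409
Part III: S2 = -4409; c = 41; a(3) = -1*(18) - 2*(13) + 1*(41) = -3; iterating: a(3)=-3, a(4)=-20, a(5)=44, a(6)=-7, a(7)=-101, a(8)=159, a(9)=36, a(10)=-455, a(11)=542, a(12)=404, a(13)=-1943, a(14)=1677, a(15)=2613, a(16)=-7910, a(17)=4361, a(18)=14072; answer 14072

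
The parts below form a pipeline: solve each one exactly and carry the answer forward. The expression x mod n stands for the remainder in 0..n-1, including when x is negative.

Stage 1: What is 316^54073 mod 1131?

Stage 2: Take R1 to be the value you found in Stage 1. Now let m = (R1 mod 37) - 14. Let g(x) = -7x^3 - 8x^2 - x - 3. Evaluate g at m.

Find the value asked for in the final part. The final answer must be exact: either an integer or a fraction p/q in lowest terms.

Stage 1: squarings mod 1131: 316^1=316, 316^2=328, 316^4=139, 316^8=94, 316^16=919, 316^32=835, 316^64=529, 316^128=484, 316^256=139, 316^512=94, 316^1024=919, 316^2048=835, 316^4096=529, 316^8192=484, 316^16384=139, 316^32768=94; 316^54073 = 316^1 * 316^8 * 316^16 * 316^32 * 316^256 * 316^512 * 316^4096 * 316^16384 * 316^32768 = 511 (mod 1131); answer 511
Stage 2: R1 = 511; m = 16; -7*(16)^3 - 8*(16)^2 - 1*(16)^1 - 3 = (-28672) + (-2048) + (-16) + (-3) = -30739; answer -30739

-30739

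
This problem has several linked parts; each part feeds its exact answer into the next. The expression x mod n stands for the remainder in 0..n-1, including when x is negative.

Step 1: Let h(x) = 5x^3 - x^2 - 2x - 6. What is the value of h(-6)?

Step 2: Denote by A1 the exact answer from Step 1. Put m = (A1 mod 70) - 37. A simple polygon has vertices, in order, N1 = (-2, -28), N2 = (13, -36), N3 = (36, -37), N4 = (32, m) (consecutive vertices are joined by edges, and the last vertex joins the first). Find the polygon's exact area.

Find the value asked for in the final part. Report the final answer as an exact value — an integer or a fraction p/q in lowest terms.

513/2

Step 1: 5*(-6)^3 - 1*(-6)^2 - 2*(-6)^1 - 6 = (-1080) + (-36) + (12) + (-6) = -1110; answer -1110
Step 2: A1 = -1110; m = -27; cross terms: (-2*-36 - 13*-28)=436, (13*-37 - 36*-36)=815, (36*-27 - 32*-37)=212, (32*-28 - -2*-27)=-950; twice the area = |513| = 513; area = 513/2; answer 513/2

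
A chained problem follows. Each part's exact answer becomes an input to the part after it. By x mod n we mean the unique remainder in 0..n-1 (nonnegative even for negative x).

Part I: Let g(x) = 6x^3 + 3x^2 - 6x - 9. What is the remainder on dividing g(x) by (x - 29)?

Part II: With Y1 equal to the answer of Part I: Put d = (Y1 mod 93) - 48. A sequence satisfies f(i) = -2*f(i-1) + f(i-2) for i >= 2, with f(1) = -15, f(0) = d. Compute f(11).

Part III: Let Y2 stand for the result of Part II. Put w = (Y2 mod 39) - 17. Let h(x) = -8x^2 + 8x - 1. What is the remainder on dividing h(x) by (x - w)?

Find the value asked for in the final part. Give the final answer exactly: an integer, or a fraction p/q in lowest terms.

Part I: remainder = value at the root: 6*(29)^3 + 3*(29)^2 - 6*(29)^1 - 9 = (146334) + (2523) + (-174) + (-9) = 148674; answer 148674
Part II: Y1 = 148674; d = 12; f(2) = -2*(-15) + 1*(12) = 42; iterating: f(2)=42, f(3)=-99, f(4)=240, f(5)=-579, f(6)=1398, f(7)=-3375, f(8)=8148, f(9)=-19671, f(10)=47490, f(11)=-114651; answer -114651
Part III: Y2 = -114651; w = -8; remainder = value at the root: -8*(-8)^2 + 8*(-8)^1 - 1 = (-512) + (-64) + (-1) = -577; answer -577

-577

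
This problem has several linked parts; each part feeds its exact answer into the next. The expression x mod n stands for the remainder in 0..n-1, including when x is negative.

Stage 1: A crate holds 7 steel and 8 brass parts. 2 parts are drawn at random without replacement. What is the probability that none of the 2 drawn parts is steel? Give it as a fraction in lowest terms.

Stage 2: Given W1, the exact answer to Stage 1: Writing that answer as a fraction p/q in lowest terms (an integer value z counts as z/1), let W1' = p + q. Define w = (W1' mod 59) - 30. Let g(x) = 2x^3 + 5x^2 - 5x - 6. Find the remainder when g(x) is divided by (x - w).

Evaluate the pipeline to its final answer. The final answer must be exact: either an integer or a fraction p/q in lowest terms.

Stage 1: total draws C(15,2) = 105; favorable C(8,2) = 28; P = 4/15; answer 4/15
Stage 2: W1 = 4/15; threaded value p + q = 19; w = -11; remainder = value at the root: 2*(-11)^3 + 5*(-11)^2 - 5*(-11)^1 - 6 = (-2662) + (605) + (55) + (-6) = -2008; answer -2008

-2008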